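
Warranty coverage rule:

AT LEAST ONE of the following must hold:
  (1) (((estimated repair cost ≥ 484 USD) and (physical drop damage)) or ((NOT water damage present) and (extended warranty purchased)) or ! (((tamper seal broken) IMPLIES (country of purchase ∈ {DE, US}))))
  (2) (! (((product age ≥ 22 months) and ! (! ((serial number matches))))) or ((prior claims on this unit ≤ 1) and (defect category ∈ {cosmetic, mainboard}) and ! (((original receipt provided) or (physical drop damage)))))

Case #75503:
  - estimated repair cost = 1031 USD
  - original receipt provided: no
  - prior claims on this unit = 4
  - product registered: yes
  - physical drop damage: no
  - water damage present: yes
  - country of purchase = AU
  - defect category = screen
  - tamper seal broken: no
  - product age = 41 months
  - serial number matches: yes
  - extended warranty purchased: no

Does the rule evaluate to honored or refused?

Atomic conditions:
  estimated repair cost ≥ 484 USD: 1031 ≥ 484 is true
  physical drop damage: no → false
  NOT water damage present: yes → false
  extended warranty purchased: no → false
  tamper seal broken: no → false
  country of purchase ∈ {DE, US}: AU is not in the set → false
  product age ≥ 22 months: 41 ≥ 22 is true
  serial number matches: yes → true
  prior claims on this unit ≤ 1: 4 ≤ 1 is false
  defect category ∈ {cosmetic, mainboard}: screen is not in the set → false
  original receipt provided: no → false
Combine:
[1.1] true AND false = false
[1.2] false AND false = false
[1.3.1] false → false (antecedent false ⇒ implication holds) = true
[1.3] NOT true = false
[1] false OR false OR false = false
[2.1.1.2.1] NOT true = false
[2.1.1.2] NOT false = true
[2.1.1] true AND true = true
[2.1] NOT true = false
[2.2.3.1] false OR false = false
[2.2.3] NOT false = true
[2.2] false AND false AND true = false
[2] false OR false = false
[root] false OR false = false
Overall: false → refused

Refused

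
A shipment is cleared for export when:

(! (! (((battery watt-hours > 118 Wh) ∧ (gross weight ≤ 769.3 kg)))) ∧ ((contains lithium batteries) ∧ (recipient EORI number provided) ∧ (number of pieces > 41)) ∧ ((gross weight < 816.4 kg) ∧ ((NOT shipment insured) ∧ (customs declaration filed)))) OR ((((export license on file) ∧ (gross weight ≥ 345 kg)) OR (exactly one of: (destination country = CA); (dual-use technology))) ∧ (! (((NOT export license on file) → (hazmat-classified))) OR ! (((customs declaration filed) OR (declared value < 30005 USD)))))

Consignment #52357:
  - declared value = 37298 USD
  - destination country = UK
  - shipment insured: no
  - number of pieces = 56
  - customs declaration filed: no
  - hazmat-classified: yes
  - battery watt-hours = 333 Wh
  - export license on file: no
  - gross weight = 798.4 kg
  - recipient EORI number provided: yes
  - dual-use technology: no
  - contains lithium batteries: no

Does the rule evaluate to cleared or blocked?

Atomic conditions:
  battery watt-hours > 118 Wh: 333 > 118 is true
  gross weight ≤ 769.3 kg: 798.4 ≤ 769.3 is false
  contains lithium batteries: no → false
  recipient EORI number provided: yes → true
  number of pieces > 41: 56 > 41 is true
  gross weight < 816.4 kg: 798.4 < 816.4 is true
  NOT shipment insured: no → true
  customs declaration filed: no → false
  export license on file: no → false
  gross weight ≥ 345 kg: 798.4 ≥ 345 is true
  destination country = CA: UK == CA is false
  dual-use technology: no → false
  NOT export license on file: no → true
  hazmat-classified: yes → true
  declared value < 30005 USD: 37298 < 30005 is false
Combine:
[1.1.1.1] true AND false = false
[1.1.1] NOT false = true
[1.1] NOT true = false
[1.2] false AND true AND true = false
[1.3.2] true AND false = false
[1.3] true AND false = false
[1] false AND false AND false = false
[2.1.1] false AND true = false
[2.1.2] exactly-one(false, false) = false
[2.1] false OR false = false
[2.2.1.1] true → true = true
[2.2.1] NOT true = false
[2.2.2.1] false OR false = false
[2.2.2] NOT false = true
[2.2] false OR true = true
[2] false AND true = false
[root] false OR false = false
Overall: false → blocked

Blocked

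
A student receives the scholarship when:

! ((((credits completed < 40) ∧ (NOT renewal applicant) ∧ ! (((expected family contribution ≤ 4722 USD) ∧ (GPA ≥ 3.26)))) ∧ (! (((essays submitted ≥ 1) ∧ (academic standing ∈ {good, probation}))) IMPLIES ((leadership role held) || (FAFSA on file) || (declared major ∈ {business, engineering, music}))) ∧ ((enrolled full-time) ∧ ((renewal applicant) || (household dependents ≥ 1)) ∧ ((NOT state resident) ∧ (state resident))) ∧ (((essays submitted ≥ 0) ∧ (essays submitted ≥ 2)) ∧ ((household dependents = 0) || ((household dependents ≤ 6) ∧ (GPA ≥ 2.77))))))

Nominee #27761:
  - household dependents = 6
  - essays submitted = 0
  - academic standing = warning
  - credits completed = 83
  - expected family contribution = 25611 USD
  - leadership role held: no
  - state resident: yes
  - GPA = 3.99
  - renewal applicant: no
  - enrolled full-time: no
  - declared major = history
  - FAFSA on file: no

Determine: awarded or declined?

Atomic conditions:
  credits completed < 40: 83 < 40 is false
  NOT renewal applicant: no → true
  expected family contribution ≤ 4722 USD: 25611 ≤ 4722 is false
  GPA ≥ 3.26: 3.99 ≥ 3.26 is true
  essays submitted ≥ 1: 0 ≥ 1 is false
  academic standing ∈ {good, probation}: warning is not in the set → false
  leadership role held: no → false
  FAFSA on file: no → false
  declared major ∈ {business, engineering, music}: history is not in the set → false
  enrolled full-time: no → false
  renewal applicant: no → false
  household dependents ≥ 1: 6 ≥ 1 is true
  NOT state resident: yes → false
  state resident: yes → true
  essays submitted ≥ 0: 0 ≥ 0 is true
  essays submitted ≥ 2: 0 ≥ 2 is false
  household dependents = 0: 6 == 0 is false
  household dependents ≤ 6: 6 ≤ 6 is true
  GPA ≥ 2.77: 3.99 ≥ 2.77 is true
Combine:
[1.1.3.1] false AND true = false
[1.1.3] NOT false = true
[1.1] false AND true AND true = false
[1.2.1.1] false AND false = false
[1.2.1] NOT false = true
[1.2.2] false OR false OR false = false
[1.2] true → false = false
[1.3.2] false OR true = true
[1.3.3] false AND true = false
[1.3] false AND true AND false = false
[1.4.1] true AND false = false
[1.4.2.2] true AND true = true
[1.4.2] false OR true = true
[1.4] false AND true = false
[1] false AND false AND false AND false = false
[root] NOT false = true
Overall: true → awarded

Awarded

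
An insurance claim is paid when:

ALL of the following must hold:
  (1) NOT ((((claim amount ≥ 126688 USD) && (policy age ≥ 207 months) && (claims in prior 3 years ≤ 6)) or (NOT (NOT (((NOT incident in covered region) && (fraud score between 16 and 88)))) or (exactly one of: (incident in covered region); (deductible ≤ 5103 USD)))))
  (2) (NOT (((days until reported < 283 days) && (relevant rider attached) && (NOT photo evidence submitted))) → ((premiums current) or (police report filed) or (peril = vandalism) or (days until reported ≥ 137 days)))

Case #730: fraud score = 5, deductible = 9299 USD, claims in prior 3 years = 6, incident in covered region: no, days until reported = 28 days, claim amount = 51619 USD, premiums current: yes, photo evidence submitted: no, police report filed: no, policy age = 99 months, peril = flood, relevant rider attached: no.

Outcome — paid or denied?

Paid

Atomic conditions:
  claim amount ≥ 126688 USD: 51619 ≥ 126688 is false
  policy age ≥ 207 months: 99 ≥ 207 is false
  claims in prior 3 years ≤ 6: 6 ≤ 6 is true
  NOT incident in covered region: no → true
  fraud score between 16 and 88: 5 in [16, 88] is false
  incident in covered region: no → false
  deductible ≤ 5103 USD: 9299 ≤ 5103 is false
  days until reported < 283 days: 28 < 283 is true
  relevant rider attached: no → false
  NOT photo evidence submitted: no → true
  premiums current: yes → true
  police report filed: no → false
  peril = vandalism: flood == vandalism is false
  days until reported ≥ 137 days: 28 ≥ 137 is false
Combine:
[1.1.1] false AND false AND true = false
[1.1.2.1.1.1] true AND false = false
[1.1.2.1.1] NOT false = true
[1.1.2.1] NOT true = false
[1.1.2.2] exactly-one(false, false) = false
[1.1.2] false OR false = false
[1.1] false OR false = false
[1] NOT false = true
[2.1.1] true AND false AND true = false
[2.1] NOT false = true
[2.2] true OR false OR false OR false = true
[2] true → true = true
[root] true AND true = true
Overall: true → paid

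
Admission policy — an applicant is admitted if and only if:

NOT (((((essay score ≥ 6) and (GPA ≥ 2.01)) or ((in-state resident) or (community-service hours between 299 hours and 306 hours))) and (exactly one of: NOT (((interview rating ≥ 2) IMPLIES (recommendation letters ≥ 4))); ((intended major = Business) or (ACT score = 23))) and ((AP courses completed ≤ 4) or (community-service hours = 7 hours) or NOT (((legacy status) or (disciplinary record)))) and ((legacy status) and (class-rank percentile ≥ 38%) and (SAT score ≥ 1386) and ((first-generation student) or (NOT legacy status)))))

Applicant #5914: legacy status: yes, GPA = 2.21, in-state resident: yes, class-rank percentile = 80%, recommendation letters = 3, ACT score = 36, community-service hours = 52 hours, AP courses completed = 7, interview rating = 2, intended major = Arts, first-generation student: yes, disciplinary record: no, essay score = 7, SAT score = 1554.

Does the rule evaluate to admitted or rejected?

Atomic conditions:
  essay score ≥ 6: 7 ≥ 6 is true
  GPA ≥ 2.01: 2.21 ≥ 2.01 is true
  in-state resident: yes → true
  community-service hours between 299 hours and 306 hours: 52 in [299, 306] is false
  interview rating ≥ 2: 2 ≥ 2 is true
  recommendation letters ≥ 4: 3 ≥ 4 is false
  intended major = Business: Arts == Business is false
  ACT score = 23: 36 == 23 is false
  AP courses completed ≤ 4: 7 ≤ 4 is false
  community-service hours = 7 hours: 52 == 7 is false
  legacy status: yes → true
  disciplinary record: no → false
  class-rank percentile ≥ 38%: 80 ≥ 38 is true
  SAT score ≥ 1386: 1554 ≥ 1386 is true
  first-generation student: yes → true
  NOT legacy status: yes → false
Combine:
[1.1.1] true AND true = true
[1.1.2] true OR false = true
[1.1] true OR true = true
[1.2.1.1] true → false = false
[1.2.1] NOT false = true
[1.2.2] false OR false = false
[1.2] exactly-one(true, false) = true
[1.3.3.1] true OR false = true
[1.3.3] NOT true = false
[1.3] false OR false OR false = false
[1.4.4] true OR false = true
[1.4] true AND true AND true AND true = true
[1] true AND true AND false AND true = false
[root] NOT false = true
Overall: true → admitted

Admitted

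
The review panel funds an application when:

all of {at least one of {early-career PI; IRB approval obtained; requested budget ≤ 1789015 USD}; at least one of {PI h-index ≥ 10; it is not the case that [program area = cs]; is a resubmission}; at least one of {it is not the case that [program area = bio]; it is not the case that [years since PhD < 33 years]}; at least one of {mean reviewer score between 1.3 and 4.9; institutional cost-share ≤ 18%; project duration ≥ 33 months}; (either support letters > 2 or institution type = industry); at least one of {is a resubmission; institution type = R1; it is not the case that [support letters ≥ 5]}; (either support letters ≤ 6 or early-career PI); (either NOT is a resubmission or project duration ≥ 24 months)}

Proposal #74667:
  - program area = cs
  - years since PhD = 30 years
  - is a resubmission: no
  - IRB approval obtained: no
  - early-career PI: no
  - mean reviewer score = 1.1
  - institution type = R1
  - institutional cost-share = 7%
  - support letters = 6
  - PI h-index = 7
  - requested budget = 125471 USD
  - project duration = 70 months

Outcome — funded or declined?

Declined

Atomic conditions:
  early-career PI: no → false
  IRB approval obtained: no → false
  requested budget ≤ 1789015 USD: 125471 ≤ 1789015 is true
  PI h-index ≥ 10: 7 ≥ 10 is false
  program area = cs: cs == cs is true
  is a resubmission: no → false
  program area = bio: cs == bio is false
  years since PhD < 33 years: 30 < 33 is true
  mean reviewer score between 1.3 and 4.9: 1.1 in [1.3, 4.9] is false
  institutional cost-share ≤ 18%: 7 ≤ 18 is true
  project duration ≥ 33 months: 70 ≥ 33 is true
  support letters > 2: 6 > 2 is true
  institution type = industry: R1 == industry is false
  institution type = R1: R1 == R1 is true
  support letters ≥ 5: 6 ≥ 5 is true
  support letters ≤ 6: 6 ≤ 6 is true
  NOT is a resubmission: no → true
  project duration ≥ 24 months: 70 ≥ 24 is true
Combine:
[1] false OR false OR true = true
[2.2] NOT true = false
[2] false OR false OR false = false
[3.1] NOT false = true
[3.2] NOT true = false
[3] true OR false = true
[4] false OR true OR true = true
[5] true OR false = true
[6.3] NOT true = false
[6] false OR true OR false = true
[7] true OR false = true
[8] true OR true = true
[root] true AND false AND true AND true AND true AND true AND true AND true = false
Overall: false → declined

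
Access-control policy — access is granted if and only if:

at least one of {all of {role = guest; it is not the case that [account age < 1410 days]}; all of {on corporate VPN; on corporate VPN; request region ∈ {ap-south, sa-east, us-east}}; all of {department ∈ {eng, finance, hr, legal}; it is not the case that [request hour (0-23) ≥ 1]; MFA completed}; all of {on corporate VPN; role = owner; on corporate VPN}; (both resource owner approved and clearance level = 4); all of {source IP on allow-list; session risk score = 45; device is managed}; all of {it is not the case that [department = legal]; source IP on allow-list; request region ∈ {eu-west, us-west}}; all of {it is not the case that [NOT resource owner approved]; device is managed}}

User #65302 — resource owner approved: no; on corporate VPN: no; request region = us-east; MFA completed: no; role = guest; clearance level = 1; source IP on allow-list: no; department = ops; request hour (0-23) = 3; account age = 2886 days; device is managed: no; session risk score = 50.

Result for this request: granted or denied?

Granted

Atomic conditions:
  role = guest: guest == guest is true
  account age < 1410 days: 2886 < 1410 is false
  on corporate VPN: no → false
  request region ∈ {ap-south, sa-east, us-east}: us-east is in the set → true
  department ∈ {eng, finance, hr, legal}: ops is not in the set → false
  request hour (0-23) ≥ 1: 3 ≥ 1 is true
  MFA completed: no → false
  role = owner: guest == owner is false
  resource owner approved: no → false
  clearance level = 4: 1 == 4 is false
  source IP on allow-list: no → false
  session risk score = 45: 50 == 45 is false
  device is managed: no → false
  department = legal: ops == legal is false
  request region ∈ {eu-west, us-west}: us-east is not in the set → false
  NOT resource owner approved: no → true
Combine:
[1.2] NOT false = true
[1] true AND true = true
[2] false AND false AND true = false
[3.2] NOT true = false
[3] false AND false AND false = false
[4] false AND false AND false = false
[5] false AND false = false
[6] false AND false AND false = false
[7.1] NOT false = true
[7] true AND false AND false = false
[8.1] NOT true = false
[8] false AND false = false
[root] true OR false OR false OR false OR false OR false OR false OR false = true
Overall: true → granted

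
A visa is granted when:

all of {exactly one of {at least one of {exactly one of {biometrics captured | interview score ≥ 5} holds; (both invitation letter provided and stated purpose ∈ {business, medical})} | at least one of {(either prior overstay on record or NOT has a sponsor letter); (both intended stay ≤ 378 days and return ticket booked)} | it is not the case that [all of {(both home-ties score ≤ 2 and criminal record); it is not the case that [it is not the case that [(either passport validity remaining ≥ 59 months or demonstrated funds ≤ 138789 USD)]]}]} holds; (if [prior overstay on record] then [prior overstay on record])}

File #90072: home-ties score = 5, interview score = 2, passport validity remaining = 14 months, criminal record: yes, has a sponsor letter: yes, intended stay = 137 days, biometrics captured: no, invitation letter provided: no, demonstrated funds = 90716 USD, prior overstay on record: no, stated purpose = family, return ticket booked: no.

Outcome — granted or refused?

Atomic conditions:
  biometrics captured: no → false
  interview score ≥ 5: 2 ≥ 5 is false
  invitation letter provided: no → false
  stated purpose ∈ {business, medical}: family is not in the set → false
  prior overstay on record: no → false
  NOT has a sponsor letter: yes → false
  intended stay ≤ 378 days: 137 ≤ 378 is true
  return ticket booked: no → false
  home-ties score ≤ 2: 5 ≤ 2 is false
  criminal record: yes → true
  passport validity remaining ≥ 59 months: 14 ≥ 59 is false
  demonstrated funds ≤ 138789 USD: 90716 ≤ 138789 is true
Combine:
[1.1.1] exactly-one(false, false) = false
[1.1.2] false AND false = false
[1.1] false OR false = false
[1.2.1] false OR false = false
[1.2.2] true AND false = false
[1.2] false OR false = false
[1.3.1.1] false AND true = false
[1.3.1.2.1.1] false OR true = true
[1.3.1.2.1] NOT true = false
[1.3.1.2] NOT false = true
[1.3.1] false AND true = false
[1.3] NOT false = true
[1] exactly-one(false, false, true) = true
[2] false → false (antecedent false ⇒ implication holds) = true
[root] true AND true = true
Overall: true → granted

Granted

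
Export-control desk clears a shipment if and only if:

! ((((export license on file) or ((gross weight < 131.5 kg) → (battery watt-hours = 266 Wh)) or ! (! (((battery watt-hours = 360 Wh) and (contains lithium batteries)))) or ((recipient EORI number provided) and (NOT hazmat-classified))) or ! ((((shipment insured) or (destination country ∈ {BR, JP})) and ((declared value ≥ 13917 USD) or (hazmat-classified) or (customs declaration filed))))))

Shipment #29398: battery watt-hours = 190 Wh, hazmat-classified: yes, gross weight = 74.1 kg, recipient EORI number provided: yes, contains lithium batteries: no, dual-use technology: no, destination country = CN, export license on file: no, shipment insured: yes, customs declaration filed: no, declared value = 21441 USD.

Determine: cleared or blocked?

Atomic conditions:
  export license on file: no → false
  gross weight < 131.5 kg: 74.1 < 131.5 is true
  battery watt-hours = 266 Wh: 190 == 266 is false
  battery watt-hours = 360 Wh: 190 == 360 is false
  contains lithium batteries: no → false
  recipient EORI number provided: yes → true
  NOT hazmat-classified: yes → false
  shipment insured: yes → true
  destination country ∈ {BR, JP}: CN is not in the set → false
  declared value ≥ 13917 USD: 21441 ≥ 13917 is true
  hazmat-classified: yes → true
  customs declaration filed: no → false
Combine:
[1.1.2] true → false = false
[1.1.3.1.1] false AND false = false
[1.1.3.1] NOT false = true
[1.1.3] NOT true = false
[1.1.4] true AND false = false
[1.1] false OR false OR false OR false = false
[1.2.1.1] true OR false = true
[1.2.1.2] true OR true OR false = true
[1.2.1] true AND true = true
[1.2] NOT true = false
[1] false OR false = false
[root] NOT false = true
Overall: true → cleared

Cleared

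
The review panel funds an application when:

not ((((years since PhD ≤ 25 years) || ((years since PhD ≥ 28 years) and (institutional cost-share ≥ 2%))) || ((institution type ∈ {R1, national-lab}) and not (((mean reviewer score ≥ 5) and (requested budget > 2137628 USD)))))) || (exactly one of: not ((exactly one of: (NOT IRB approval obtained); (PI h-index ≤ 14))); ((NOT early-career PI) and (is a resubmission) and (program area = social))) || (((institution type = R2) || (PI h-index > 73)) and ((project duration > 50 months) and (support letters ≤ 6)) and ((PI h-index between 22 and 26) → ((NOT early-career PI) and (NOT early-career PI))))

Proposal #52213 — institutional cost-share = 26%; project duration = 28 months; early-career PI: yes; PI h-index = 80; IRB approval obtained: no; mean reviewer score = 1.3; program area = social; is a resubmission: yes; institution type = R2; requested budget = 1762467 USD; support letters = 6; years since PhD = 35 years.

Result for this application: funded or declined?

Atomic conditions:
  years since PhD ≤ 25 years: 35 ≤ 25 is false
  years since PhD ≥ 28 years: 35 ≥ 28 is true
  institutional cost-share ≥ 2%: 26 ≥ 2 is true
  institution type ∈ {R1, national-lab}: R2 is not in the set → false
  mean reviewer score ≥ 5: 1.3 ≥ 5 is false
  requested budget > 2137628 USD: 1762467 > 2137628 is false
  NOT IRB approval obtained: no → true
  PI h-index ≤ 14: 80 ≤ 14 is false
  NOT early-career PI: yes → false
  is a resubmission: yes → true
  program area = social: social == social is true
  institution type = R2: R2 == R2 is true
  PI h-index > 73: 80 > 73 is true
  project duration > 50 months: 28 > 50 is false
  support letters ≤ 6: 6 ≤ 6 is true
  PI h-index between 22 and 26: 80 in [22, 26] is false
Combine:
[1.1.1.2] true AND true = true
[1.1.1] false OR true = true
[1.1.2.2.1] false AND false = false
[1.1.2.2] NOT false = true
[1.1.2] false AND true = false
[1.1] true OR false = true
[1] NOT true = false
[2.1.1] exactly-one(true, false) = true
[2.1] NOT true = false
[2.2] false AND true AND true = false
[2] exactly-one(false, false) = false
[3.1] true OR true = true
[3.2] false AND true = false
[3.3.2] false AND false = false
[3.3] false → false (antecedent false ⇒ implication holds) = true
[3] true AND false AND true = false
[root] false OR false OR false = false
Overall: false → declined

Declined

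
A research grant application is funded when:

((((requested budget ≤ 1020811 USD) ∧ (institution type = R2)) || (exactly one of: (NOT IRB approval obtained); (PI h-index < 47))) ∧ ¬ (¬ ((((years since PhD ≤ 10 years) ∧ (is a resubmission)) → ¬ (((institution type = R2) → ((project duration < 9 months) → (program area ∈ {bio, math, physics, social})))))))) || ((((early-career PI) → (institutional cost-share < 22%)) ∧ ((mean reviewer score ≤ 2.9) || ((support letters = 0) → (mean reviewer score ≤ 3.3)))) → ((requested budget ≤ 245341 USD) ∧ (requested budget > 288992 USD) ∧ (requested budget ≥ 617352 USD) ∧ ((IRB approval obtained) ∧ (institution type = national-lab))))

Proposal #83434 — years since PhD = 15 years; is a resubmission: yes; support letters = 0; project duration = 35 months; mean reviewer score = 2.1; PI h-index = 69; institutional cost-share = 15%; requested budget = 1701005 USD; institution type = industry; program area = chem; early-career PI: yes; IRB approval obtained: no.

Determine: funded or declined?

Funded

Atomic conditions:
  requested budget ≤ 1020811 USD: 1701005 ≤ 1020811 is false
  institution type = R2: industry == R2 is false
  NOT IRB approval obtained: no → true
  PI h-index < 47: 69 < 47 is false
  years since PhD ≤ 10 years: 15 ≤ 10 is false
  is a resubmission: yes → true
  project duration < 9 months: 35 < 9 is false
  program area ∈ {bio, math, physics, social}: chem is not in the set → false
  early-career PI: yes → true
  institutional cost-share < 22%: 15 < 22 is true
  mean reviewer score ≤ 2.9: 2.1 ≤ 2.9 is true
  support letters = 0: 0 == 0 is true
  mean reviewer score ≤ 3.3: 2.1 ≤ 3.3 is true
  requested budget ≤ 245341 USD: 1701005 ≤ 245341 is false
  requested budget > 288992 USD: 1701005 > 288992 is true
  requested budget ≥ 617352 USD: 1701005 ≥ 617352 is true
  IRB approval obtained: no → false
  institution type = national-lab: industry == national-lab is false
Combine:
[1.1.1] false AND false = false
[1.1.2] exactly-one(true, false) = true
[1.1] false OR true = true
[1.2.1.1.1] false AND true = false
[1.2.1.1.2.1.2] false → false (antecedent false ⇒ implication holds) = true
[1.2.1.1.2.1] false → true (antecedent false ⇒ implication holds) = true
[1.2.1.1.2] NOT true = false
[1.2.1.1] false → false (antecedent false ⇒ implication holds) = true
[1.2.1] NOT true = false
[1.2] NOT false = true
[1] true AND true = true
[2.1.1] true → true = true
[2.1.2.2] true → true = true
[2.1.2] true OR true = true
[2.1] true AND true = true
[2.2.4] false AND false = false
[2.2] false AND true AND true AND false = false
[2] true → false = false
[root] true OR false = true
Overall: true → funded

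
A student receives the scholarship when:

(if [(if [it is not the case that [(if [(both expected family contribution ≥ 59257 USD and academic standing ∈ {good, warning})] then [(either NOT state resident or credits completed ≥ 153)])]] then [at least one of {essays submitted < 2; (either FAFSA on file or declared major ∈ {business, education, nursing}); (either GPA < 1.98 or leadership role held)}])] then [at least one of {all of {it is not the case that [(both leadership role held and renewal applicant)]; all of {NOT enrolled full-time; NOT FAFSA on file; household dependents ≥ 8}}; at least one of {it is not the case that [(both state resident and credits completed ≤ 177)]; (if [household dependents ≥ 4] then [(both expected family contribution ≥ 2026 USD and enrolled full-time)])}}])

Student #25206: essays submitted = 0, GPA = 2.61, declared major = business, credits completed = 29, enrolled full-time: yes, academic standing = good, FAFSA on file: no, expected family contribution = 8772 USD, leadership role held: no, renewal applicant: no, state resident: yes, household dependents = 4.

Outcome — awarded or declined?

Atomic conditions:
  expected family contribution ≥ 59257 USD: 8772 ≥ 59257 is false
  academic standing ∈ {good, warning}: good is in the set → true
  NOT state resident: yes → false
  credits completed ≥ 153: 29 ≥ 153 is false
  essays submitted < 2: 0 < 2 is true
  FAFSA on file: no → false
  declared major ∈ {business, education, nursing}: business is in the set → true
  GPA < 1.98: 2.61 < 1.98 is false
  leadership role held: no → false
  renewal applicant: no → false
  NOT enrolled full-time: yes → false
  NOT FAFSA on file: no → true
  household dependents ≥ 8: 4 ≥ 8 is false
  state resident: yes → true
  credits completed ≤ 177: 29 ≤ 177 is true
  household dependents ≥ 4: 4 ≥ 4 is true
  expected family contribution ≥ 2026 USD: 8772 ≥ 2026 is true
  enrolled full-time: yes → true
Combine:
[1.1.1.1] false AND true = false
[1.1.1.2] false OR false = false
[1.1.1] false → false (antecedent false ⇒ implication holds) = true
[1.1] NOT true = false
[1.2.2] false OR true = true
[1.2.3] false OR false = false
[1.2] true OR true OR false = true
[1] false → true (antecedent false ⇒ implication holds) = true
[2.1.1.1] false AND false = false
[2.1.1] NOT false = true
[2.1.2] false AND true AND false = false
[2.1] true AND false = false
[2.2.1.1] true AND true = true
[2.2.1] NOT true = false
[2.2.2.2] true AND true = true
[2.2.2] true → true = true
[2.2] false OR true = true
[2] false OR true = true
[root] true → true = true
Overall: true → awarded

Awarded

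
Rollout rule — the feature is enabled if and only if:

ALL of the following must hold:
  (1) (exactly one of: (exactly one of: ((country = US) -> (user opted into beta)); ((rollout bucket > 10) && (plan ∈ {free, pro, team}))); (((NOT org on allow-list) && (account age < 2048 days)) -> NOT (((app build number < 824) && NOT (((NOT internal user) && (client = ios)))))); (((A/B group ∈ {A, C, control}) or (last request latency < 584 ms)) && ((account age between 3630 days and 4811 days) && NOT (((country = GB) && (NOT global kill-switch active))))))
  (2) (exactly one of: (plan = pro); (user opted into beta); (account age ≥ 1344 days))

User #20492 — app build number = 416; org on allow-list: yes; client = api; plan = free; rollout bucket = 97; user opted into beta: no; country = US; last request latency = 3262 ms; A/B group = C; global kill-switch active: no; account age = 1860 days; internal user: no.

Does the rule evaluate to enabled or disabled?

Atomic conditions:
  country = US: US == US is true
  user opted into beta: no → false
  rollout bucket > 10: 97 > 10 is true
  plan ∈ {free, pro, team}: free is in the set → true
  NOT org on allow-list: yes → false
  account age < 2048 days: 1860 < 2048 is true
  app build number < 824: 416 < 824 is true
  NOT internal user: no → true
  client = ios: api == ios is false
  A/B group ∈ {A, C, control}: C is in the set → true
  last request latency < 584 ms: 3262 < 584 is false
  account age between 3630 days and 4811 days: 1860 in [3630, 4811] is false
  country = GB: US == GB is false
  NOT global kill-switch active: no → true
  plan = pro: free == pro is false
  account age ≥ 1344 days: 1860 ≥ 1344 is true
Combine:
[1.1.1] true → false = false
[1.1.2] true AND true = true
[1.1] exactly-one(false, true) = true
[1.2.1] false AND true = false
[1.2.2.1.2.1] true AND false = false
[1.2.2.1.2] NOT false = true
[1.2.2.1] true AND true = true
[1.2.2] NOT true = false
[1.2] false → false (antecedent false ⇒ implication holds) = true
[1.3.1] true OR false = true
[1.3.2.2.1] false AND true = false
[1.3.2.2] NOT false = true
[1.3.2] false AND true = false
[1.3] true AND false = false
[1] exactly-one(true, true, false) = false
[2] exactly-one(false, false, true) = true
[root] false AND true = false
Overall: false → disabled

Disabled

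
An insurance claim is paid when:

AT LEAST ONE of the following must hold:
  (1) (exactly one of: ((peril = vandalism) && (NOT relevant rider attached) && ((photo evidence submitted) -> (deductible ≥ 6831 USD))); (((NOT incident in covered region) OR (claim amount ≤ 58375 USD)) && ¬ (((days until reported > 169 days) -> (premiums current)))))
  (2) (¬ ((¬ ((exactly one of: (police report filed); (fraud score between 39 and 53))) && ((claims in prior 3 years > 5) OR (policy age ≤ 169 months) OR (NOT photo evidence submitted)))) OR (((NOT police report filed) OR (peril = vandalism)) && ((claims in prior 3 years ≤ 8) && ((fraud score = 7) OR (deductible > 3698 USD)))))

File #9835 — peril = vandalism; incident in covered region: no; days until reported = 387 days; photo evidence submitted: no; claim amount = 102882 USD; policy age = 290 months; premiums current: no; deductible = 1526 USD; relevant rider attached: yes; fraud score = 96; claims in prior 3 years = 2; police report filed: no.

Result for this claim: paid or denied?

Atomic conditions:
  peril = vandalism: vandalism == vandalism is true
  NOT relevant rider attached: yes → false
  photo evidence submitted: no → false
  deductible ≥ 6831 USD: 1526 ≥ 6831 is false
  NOT incident in covered region: no → true
  claim amount ≤ 58375 USD: 102882 ≤ 58375 is false
  days until reported > 169 days: 387 > 169 is true
  premiums current: no → false
  police report filed: no → false
  fraud score between 39 and 53: 96 in [39, 53] is false
  claims in prior 3 years > 5: 2 > 5 is false
  policy age ≤ 169 months: 290 ≤ 169 is false
  NOT photo evidence submitted: no → true
  NOT police report filed: no → true
  claims in prior 3 years ≤ 8: 2 ≤ 8 is true
  fraud score = 7: 96 == 7 is false
  deductible > 3698 USD: 1526 > 3698 is false
Combine:
[1.1.3] false → false (antecedent false ⇒ implication holds) = true
[1.1] true AND false AND true = false
[1.2.1] true OR false = true
[1.2.2.1] true → false = false
[1.2.2] NOT false = true
[1.2] true AND true = true
[1] exactly-one(false, true) = true
[2.1.1.1.1] exactly-one(false, false) = false
[2.1.1.1] NOT false = true
[2.1.1.2] false OR false OR true = true
[2.1.1] true AND true = true
[2.1] NOT true = false
[2.2.1] true OR true = true
[2.2.2.2] false OR false = false
[2.2.2] true AND false = false
[2.2] true AND false = false
[2] false OR false = false
[root] true OR false = true
Overall: true → paid

Paid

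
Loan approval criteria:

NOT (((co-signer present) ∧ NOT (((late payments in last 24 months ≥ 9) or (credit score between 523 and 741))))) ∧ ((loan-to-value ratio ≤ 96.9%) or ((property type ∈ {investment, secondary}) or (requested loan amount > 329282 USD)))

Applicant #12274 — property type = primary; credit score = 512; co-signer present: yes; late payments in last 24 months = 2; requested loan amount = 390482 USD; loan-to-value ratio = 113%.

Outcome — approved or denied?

Atomic conditions:
  co-signer present: yes → true
  late payments in last 24 months ≥ 9: 2 ≥ 9 is false
  credit score between 523 and 741: 512 in [523, 741] is false
  loan-to-value ratio ≤ 96.9%: 113 ≤ 96.9 is false
  property type ∈ {investment, secondary}: primary is not in the set → false
  requested loan amount > 329282 USD: 390482 > 329282 is true
Combine:
[1.1.2.1] false OR false = false
[1.1.2] NOT false = true
[1.1] true AND true = true
[1] NOT true = false
[2.2] false OR true = true
[2] false OR true = true
[root] false AND true = false
Overall: false → denied

Denied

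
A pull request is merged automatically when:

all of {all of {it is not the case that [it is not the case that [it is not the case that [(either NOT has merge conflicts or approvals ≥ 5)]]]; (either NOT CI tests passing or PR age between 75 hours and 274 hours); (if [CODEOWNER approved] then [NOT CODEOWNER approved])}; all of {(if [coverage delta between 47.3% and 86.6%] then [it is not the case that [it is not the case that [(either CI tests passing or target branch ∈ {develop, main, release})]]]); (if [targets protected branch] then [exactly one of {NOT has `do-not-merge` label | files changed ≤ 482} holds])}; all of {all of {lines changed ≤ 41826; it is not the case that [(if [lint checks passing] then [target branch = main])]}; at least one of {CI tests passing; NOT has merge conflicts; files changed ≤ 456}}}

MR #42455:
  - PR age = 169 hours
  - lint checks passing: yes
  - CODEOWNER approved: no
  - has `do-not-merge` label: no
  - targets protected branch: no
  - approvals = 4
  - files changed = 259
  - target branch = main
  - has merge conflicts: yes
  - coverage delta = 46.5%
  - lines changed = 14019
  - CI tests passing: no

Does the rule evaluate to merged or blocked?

Blocked

Atomic conditions:
  NOT has merge conflicts: yes → false
  approvals ≥ 5: 4 ≥ 5 is false
  NOT CI tests passing: no → true
  PR age between 75 hours and 274 hours: 169 in [75, 274] is true
  CODEOWNER approved: no → false
  NOT CODEOWNER approved: no → true
  coverage delta between 47.3% and 86.6%: 46.5 in [47.3, 86.6] is false
  CI tests passing: no → false
  target branch ∈ {develop, main, release}: main is in the set → true
  targets protected branch: no → false
  NOT has `do-not-merge` label: no → true
  files changed ≤ 482: 259 ≤ 482 is true
  lines changed ≤ 41826: 14019 ≤ 41826 is true
  lint checks passing: yes → true
  target branch = main: main == main is true
  files changed ≤ 456: 259 ≤ 456 is true
Combine:
[1.1.1.1.1] false OR false = false
[1.1.1.1] NOT false = true
[1.1.1] NOT true = false
[1.1] NOT false = true
[1.2] true OR true = true
[1.3] false → true (antecedent false ⇒ implication holds) = true
[1] true AND true AND true = true
[2.1.2.1.1] false OR true = true
[2.1.2.1] NOT true = false
[2.1.2] NOT false = true
[2.1] false → true (antecedent false ⇒ implication holds) = true
[2.2.2] exactly-one(true, true) = false
[2.2] false → false (antecedent false ⇒ implication holds) = true
[2] true AND true = true
[3.1.2.1] true → true = true
[3.1.2] NOT true = false
[3.1] true AND false = false
[3.2] false OR false OR true = true
[3] false AND true = false
[root] true AND true AND false = false
Overall: false → blocked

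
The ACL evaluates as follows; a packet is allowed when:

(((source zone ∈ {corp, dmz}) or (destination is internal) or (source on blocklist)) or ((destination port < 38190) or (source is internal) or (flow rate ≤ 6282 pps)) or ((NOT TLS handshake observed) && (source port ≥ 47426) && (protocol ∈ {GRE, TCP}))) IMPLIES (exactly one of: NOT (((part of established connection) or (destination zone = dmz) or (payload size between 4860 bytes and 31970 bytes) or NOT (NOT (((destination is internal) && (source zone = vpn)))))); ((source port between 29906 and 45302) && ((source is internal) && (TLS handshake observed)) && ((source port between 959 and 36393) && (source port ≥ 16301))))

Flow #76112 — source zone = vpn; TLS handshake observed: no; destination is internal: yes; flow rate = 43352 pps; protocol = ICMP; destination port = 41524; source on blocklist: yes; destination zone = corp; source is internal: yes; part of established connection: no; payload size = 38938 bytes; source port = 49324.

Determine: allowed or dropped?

Atomic conditions:
  source zone ∈ {corp, dmz}: vpn is not in the set → false
  destination is internal: yes → true
  source on blocklist: yes → true
  destination port < 38190: 41524 < 38190 is false
  source is internal: yes → true
  flow rate ≤ 6282 pps: 43352 ≤ 6282 is false
  NOT TLS handshake observed: no → true
  source port ≥ 47426: 49324 ≥ 47426 is true
  protocol ∈ {GRE, TCP}: ICMP is not in the set → false
  part of established connection: no → false
  destination zone = dmz: corp == dmz is false
  payload size between 4860 bytes and 31970 bytes: 38938 in [4860, 31970] is false
  source zone = vpn: vpn == vpn is true
  source port between 29906 and 45302: 49324 in [29906, 45302] is false
  TLS handshake observed: no → false
  source port between 959 and 36393: 49324 in [959, 36393] is false
  source port ≥ 16301: 49324 ≥ 16301 is true
Combine:
[1.1] false OR true OR true = true
[1.2] false OR true OR false = true
[1.3] true AND true AND false = false
[1] true OR true OR false = true
[2.1.1.4.1.1] true AND true = true
[2.1.1.4.1] NOT true = false
[2.1.1.4] NOT false = true
[2.1.1] false OR false OR false OR true = true
[2.1] NOT true = false
[2.2.2] true AND false = false
[2.2.3] false AND true = false
[2.2] false AND false AND false = false
[2] exactly-one(false, false) = false
[root] true → false = false
Overall: false → dropped

Dropped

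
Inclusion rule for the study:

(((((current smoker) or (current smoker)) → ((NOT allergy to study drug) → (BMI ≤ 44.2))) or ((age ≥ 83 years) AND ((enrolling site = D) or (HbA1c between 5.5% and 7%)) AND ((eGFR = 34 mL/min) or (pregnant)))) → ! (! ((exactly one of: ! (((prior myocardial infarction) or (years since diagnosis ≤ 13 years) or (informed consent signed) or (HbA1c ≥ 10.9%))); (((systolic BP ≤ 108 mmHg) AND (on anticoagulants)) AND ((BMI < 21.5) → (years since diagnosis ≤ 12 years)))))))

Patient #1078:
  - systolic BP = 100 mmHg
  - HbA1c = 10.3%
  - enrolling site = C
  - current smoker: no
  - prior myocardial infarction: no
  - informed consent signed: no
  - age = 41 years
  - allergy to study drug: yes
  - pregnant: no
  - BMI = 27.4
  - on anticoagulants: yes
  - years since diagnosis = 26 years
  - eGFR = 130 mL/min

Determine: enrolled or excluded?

Excluded

Atomic conditions:
  current smoker: no → false
  NOT allergy to study drug: yes → false
  BMI ≤ 44.2: 27.4 ≤ 44.2 is true
  age ≥ 83 years: 41 ≥ 83 is false
  enrolling site = D: C == D is false
  HbA1c between 5.5% and 7%: 10.3 in [5.5, 7] is false
  eGFR = 34 mL/min: 130 == 34 is false
  pregnant: no → false
  prior myocardial infarction: no → false
  years since diagnosis ≤ 13 years: 26 ≤ 13 is false
  informed consent signed: no → false
  HbA1c ≥ 10.9%: 10.3 ≥ 10.9 is false
  systolic BP ≤ 108 mmHg: 100 ≤ 108 is true
  on anticoagulants: yes → true
  BMI < 21.5: 27.4 < 21.5 is false
  years since diagnosis ≤ 12 years: 26 ≤ 12 is false
Combine:
[1.1.1] false OR false = false
[1.1.2] false → true (antecedent false ⇒ implication holds) = true
[1.1] false → true (antecedent false ⇒ implication holds) = true
[1.2.2] false OR false = false
[1.2.3] false OR false = false
[1.2] false AND false AND false = false
[1] true OR false = true
[2.1.1.1.1] false OR false OR false OR false = false
[2.1.1.1] NOT false = true
[2.1.1.2.1] true AND true = true
[2.1.1.2.2] false → false (antecedent false ⇒ implication holds) = true
[2.1.1.2] true AND true = true
[2.1.1] exactly-one(true, true) = false
[2.1] NOT false = true
[2] NOT true = false
[root] true → false = false
Overall: false → excluded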